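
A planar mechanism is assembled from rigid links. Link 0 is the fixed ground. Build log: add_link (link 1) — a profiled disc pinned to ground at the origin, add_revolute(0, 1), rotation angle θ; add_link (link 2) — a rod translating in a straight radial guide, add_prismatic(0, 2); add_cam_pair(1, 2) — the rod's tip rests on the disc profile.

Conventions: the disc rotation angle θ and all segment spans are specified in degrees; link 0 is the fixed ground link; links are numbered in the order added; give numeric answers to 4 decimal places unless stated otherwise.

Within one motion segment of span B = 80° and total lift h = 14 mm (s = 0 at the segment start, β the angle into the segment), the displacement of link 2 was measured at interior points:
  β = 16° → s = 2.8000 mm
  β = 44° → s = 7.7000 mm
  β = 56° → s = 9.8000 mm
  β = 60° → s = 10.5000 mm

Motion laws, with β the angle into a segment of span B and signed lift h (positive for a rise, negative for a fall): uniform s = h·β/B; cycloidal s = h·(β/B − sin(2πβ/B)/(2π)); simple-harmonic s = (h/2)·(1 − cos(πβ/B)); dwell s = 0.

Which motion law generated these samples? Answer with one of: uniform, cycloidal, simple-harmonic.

candidates at β/B = r: uniform s = h·r (linear in β); cycloidal s = h·(r − sin(2πr)/(2π)); simple-harmonic s = (h/2)(1 − cos(πr))
β=16°: printed 2.8000 | uniform 2.8000, cycloidal 0.6809, simple-harmonic 1.3369
β=44°: printed 7.7000 | uniform 7.7000, cycloidal 8.3885, simple-harmonic 8.0950
β=56°: printed 9.8000 | uniform 9.8000, cycloidal 11.9191, simple-harmonic 11.1145
β=60°: printed 10.5000 | uniform 10.5000, cycloidal 12.7282, simple-harmonic 11.9497
only one law matches every sample → uniform

uniform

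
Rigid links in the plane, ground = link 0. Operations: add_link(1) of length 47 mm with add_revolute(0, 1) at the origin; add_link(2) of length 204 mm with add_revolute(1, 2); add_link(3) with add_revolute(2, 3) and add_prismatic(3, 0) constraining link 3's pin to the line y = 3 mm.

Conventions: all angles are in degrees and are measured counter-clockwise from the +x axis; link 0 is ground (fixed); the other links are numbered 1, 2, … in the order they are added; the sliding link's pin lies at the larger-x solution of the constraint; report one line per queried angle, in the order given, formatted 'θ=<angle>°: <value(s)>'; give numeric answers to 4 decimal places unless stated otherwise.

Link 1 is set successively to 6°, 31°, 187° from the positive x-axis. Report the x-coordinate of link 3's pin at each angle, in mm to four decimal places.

geometry: r = 47 mm, L = 204 mm, e = 3 mm
θ=6°: crank pin P = (r cos θ, r sin θ) = (46.742529, 4.912838)
θ=6°: h = r sin θ − e = 4.912838 − 3 = 1.912838
θ=6°: x = r cos θ + √(L² − h²) = 46.742529 + 203.991032 = 250.733561
θ=31°: crank pin P = (r cos θ, r sin θ) = (40.286863, 24.206790)
θ=31°: h = r sin θ − e = 24.206790 − 3 = 21.206790
θ=31°: x = r cos θ + √(L² − h²) = 40.286863 + 202.894732 = 243.181595
θ=187°: crank pin P = (r cos θ, r sin θ) = (-46.649669, -5.727859)
θ=187°: h = r sin θ − e = -5.727859 − 3 = -8.727859
θ=187°: x = r cos θ + √(L² − h²) = -46.649669 + 203.813210 = 157.163541

θ=6°: 250.7336
θ=31°: 243.1816
θ=187°: 157.1635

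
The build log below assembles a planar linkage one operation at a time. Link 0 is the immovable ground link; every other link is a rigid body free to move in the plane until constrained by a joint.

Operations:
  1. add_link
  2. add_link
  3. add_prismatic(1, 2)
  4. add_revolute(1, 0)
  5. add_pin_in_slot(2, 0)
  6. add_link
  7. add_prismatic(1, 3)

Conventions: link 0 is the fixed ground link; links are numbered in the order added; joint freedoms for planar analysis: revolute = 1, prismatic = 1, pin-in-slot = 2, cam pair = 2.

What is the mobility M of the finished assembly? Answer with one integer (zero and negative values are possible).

(L,J1,J2)=(1,0,0); link0 fixed
link1: (2,0,0)
link2: (3,0,0)
P 1-2 [J1]: (3,1,0)
R 1-0 [J1]: (3,2,0)
PS 2-0 [J2]: (3,2,1)
link3: (4,2,1)
P 1-3 [J1]: (4,3,1)
Grübler: 3·3 − 2·3 − 1 = 2

M = 2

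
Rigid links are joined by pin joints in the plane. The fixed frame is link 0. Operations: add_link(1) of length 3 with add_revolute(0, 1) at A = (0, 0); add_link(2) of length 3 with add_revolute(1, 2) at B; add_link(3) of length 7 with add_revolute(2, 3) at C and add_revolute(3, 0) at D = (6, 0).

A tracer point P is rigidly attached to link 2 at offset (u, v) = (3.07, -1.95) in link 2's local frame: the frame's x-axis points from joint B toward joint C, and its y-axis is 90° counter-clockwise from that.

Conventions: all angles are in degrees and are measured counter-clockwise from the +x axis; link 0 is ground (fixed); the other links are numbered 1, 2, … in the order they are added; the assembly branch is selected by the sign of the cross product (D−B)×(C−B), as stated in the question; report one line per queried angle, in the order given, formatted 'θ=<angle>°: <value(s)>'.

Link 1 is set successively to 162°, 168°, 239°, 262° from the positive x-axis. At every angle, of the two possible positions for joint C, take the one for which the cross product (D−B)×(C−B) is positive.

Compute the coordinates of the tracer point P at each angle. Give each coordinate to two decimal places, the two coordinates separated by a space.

A=(0,0), D=(6.00,0)
θ=162°: B = A + 3.00·(cos162°, sin162°) = (-2.8532, 0.9271)
θ=162°: |BD| = 8.9016
θ=162°: circle(B,3.00) ∩ circle(D,7.00): a=2.2040, h=2.0353
θ=162°:   candidates: C₊=(-0.4492,2.7217) cross=18.117; C₋=(-0.8731,-1.3267) cross=-18.117
θ=162°:   branch + wants cross > 0 → take C=(-0.4492,2.7217) (cross=18.117)
θ=162°: ex = (C−B)/|BC| = (0.8013,0.5982); ey = (-0.5982,0.8013)
θ=162°: P = B + 3.07·ex + -1.95·ey = (0.7734,1.2010)
θ=168°: B = A + 3.00·(cos168°, sin168°) = (-2.9344, 0.6237)
θ=168°: |BD| = 8.9562
θ=168°: circle(B,3.00) ∩ circle(D,7.00): a=2.2450, h=1.9900
θ=168°:   candidates: C₊=(-0.5563,2.4525) cross=17.823; C₋=(-0.8335,-1.5177) cross=-17.823
θ=168°:   branch + wants cross > 0 → take C=(-0.5563,2.4525) (cross=17.823)
θ=168°: ex = (C−B)/|BC| = (0.7927,0.6096); ey = (-0.6096,0.7927)
θ=168°: P = B + 3.07·ex + -1.95·ey = (0.6879,0.9494)
θ=239°: B = A + 3.00·(cos239°, sin239°) = (-1.5451, -2.5715)
θ=239°: |BD| = 7.9713
θ=239°: circle(B,3.00) ∩ circle(D,7.00): a=1.4766, h=2.6114
θ=239°:   candidates: C₊=(-0.9899,0.3767) cross=20.816; C₋=(0.6950,-4.5670) cross=-20.816
θ=239°:   branch + wants cross > 0 → take C=(-0.9899,0.3767) (cross=20.816)
θ=239°: ex = (C−B)/|BC| = (0.1851,0.9827); ey = (-0.9827,0.1851)
θ=239°: P = B + 3.07·ex + -1.95·ey = (0.9394,0.0845)
θ=262°: B = A + 3.00·(cos262°, sin262°) = (-0.4175, -2.9708)
θ=262°: |BD| = 7.0718
θ=262°: circle(B,3.00) ∩ circle(D,7.00): a=0.7078, h=2.9153
θ=262°:   candidates: C₊=(-0.9999,-0.0279) cross=20.617; C₋=(1.4495,-5.3191) cross=-20.617
θ=262°:   branch + wants cross > 0 → take C=(-0.9999,-0.0279) (cross=20.617)
θ=262°: ex = (C−B)/|BC| = (-0.1941,0.9810); ey = (-0.9810,-0.1941)
θ=262°: P = B + 3.07·ex + -1.95·ey = (0.8994,0.4194)

θ=162°: 0.77 1.20
θ=168°: 0.69 0.95
θ=239°: 0.94 0.08
θ=262°: 0.90 0.42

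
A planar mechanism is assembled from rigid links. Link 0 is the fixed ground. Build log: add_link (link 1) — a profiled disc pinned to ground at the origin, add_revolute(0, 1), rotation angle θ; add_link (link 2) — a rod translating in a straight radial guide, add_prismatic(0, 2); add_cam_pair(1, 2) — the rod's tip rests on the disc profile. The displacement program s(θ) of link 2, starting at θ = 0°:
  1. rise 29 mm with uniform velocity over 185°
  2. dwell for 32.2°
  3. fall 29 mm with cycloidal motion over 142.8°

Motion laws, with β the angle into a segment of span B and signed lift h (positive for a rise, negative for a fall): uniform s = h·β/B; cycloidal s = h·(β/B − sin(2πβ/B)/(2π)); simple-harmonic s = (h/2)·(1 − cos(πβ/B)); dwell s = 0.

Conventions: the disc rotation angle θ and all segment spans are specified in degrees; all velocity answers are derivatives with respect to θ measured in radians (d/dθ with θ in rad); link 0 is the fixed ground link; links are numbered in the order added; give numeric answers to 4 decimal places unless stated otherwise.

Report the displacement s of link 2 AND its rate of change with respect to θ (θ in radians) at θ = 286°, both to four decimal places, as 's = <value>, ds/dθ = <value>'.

seg 1 [0°–185°] uniform, h=29: full span → s += 29 → s = 29.0000
seg 2 [185°–217.2°] dwell: s stays 29.0000
seg 3 [217.2°–360°] cycloidal, h=-29: θ=286° here. β=68.8, B=142.8. -29·(0.4818 − sin(2π·0.4818)/(2π)) = -13.4451 → s = 15.5549
velocity in seg [217.2°–360°] (cycloidal), θ in radians: β = 68.8° = 1.2008 rad, B = 142.8° = 2.4923 rad; ds/dθ = (h/B)(1 − cos(2πβ/B)) = ((-29)/2.4923)(1 − cos(2π·0.4818)) = -23.195338 mm/rad

s = 15.5549, ds/dθ = -23.1953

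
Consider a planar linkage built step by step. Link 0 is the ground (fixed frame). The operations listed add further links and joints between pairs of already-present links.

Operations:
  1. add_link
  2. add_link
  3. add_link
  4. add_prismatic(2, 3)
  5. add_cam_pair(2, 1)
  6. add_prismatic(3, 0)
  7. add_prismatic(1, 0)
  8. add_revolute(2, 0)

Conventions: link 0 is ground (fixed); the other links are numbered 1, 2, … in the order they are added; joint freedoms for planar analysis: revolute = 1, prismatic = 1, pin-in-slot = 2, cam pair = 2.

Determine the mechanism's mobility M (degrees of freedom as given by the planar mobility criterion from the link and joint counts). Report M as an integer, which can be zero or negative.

ground; <1,0,0>
#1 <2,0,0>
#2 <3,0,0>
#3 <4,0,0>
P:2↔3 J1 <4,1,0>
C:2↔1 J2 <4,1,1>
P:3↔0 J1 <4,2,1>
P:1↔0 J1 <4,3,1>
R:2↔0 J1 <4,4,1>
3×3 − 2×4 − 1×1 = 0

M = 0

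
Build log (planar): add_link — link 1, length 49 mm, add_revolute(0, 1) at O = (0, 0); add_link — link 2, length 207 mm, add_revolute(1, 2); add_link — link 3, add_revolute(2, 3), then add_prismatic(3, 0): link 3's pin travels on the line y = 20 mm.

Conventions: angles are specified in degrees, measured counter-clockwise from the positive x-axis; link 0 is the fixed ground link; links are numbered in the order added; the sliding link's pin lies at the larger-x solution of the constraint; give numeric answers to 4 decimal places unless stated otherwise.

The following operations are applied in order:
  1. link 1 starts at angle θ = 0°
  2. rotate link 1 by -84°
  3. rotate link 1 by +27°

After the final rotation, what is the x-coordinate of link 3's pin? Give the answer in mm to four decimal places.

geometry: r = 49 mm, L = 207 mm, e = 20 mm; θ starts at 0°
rotate link 1 by -84°: θ ← 0° -84° = -84°
rotate link 1 by +27°: θ ← -84° +27° = -57°
crank pin P = (r cos θ, r sin θ) = (26.687313, -41.094858)
h = r sin θ − e = -41.094858 − 20 = -61.094858
x = r cos θ + √(L² − h²) = 26.687313 + 197.778711 = 224.466023

224.4660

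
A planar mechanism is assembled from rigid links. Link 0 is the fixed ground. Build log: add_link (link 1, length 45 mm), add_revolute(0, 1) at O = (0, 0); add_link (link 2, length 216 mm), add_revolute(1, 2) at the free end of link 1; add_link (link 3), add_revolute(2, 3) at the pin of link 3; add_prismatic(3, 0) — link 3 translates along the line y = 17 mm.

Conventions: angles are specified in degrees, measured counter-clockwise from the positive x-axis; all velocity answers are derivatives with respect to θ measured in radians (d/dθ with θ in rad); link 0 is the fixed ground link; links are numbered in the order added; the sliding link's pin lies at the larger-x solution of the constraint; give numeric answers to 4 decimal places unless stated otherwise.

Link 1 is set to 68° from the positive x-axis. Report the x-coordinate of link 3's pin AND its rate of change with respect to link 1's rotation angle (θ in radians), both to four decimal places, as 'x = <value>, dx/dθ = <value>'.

geometry: r = 45 mm, L = 216 mm, e = 17 mm
crank pin P = (r cos θ, r sin θ) = (16.857297, 41.723273)
h = r sin θ − e = 41.723273 − 17 = 24.723273
x = r cos θ + √(L² − h²) = 16.857297 + 214.580427 = 231.437724
dx/dθ = −r sin θ − h·r cos θ/√(L² − h²) (θ in radians; h = 24.723273) = -43.665517

x = 231.4377, dx/dθ = -43.6655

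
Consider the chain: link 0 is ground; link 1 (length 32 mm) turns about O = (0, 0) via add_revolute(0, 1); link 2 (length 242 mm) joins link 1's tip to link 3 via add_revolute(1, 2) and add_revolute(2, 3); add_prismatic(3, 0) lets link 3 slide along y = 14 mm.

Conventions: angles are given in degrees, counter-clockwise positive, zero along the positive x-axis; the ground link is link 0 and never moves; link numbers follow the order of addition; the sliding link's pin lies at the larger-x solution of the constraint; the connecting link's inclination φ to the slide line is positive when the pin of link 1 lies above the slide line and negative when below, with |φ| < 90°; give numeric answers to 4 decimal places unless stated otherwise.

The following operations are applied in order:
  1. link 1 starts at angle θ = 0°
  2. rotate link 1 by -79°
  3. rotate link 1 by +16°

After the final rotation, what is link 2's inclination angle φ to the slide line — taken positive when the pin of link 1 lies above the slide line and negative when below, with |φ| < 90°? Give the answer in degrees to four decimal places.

geometry: r = 32 mm, L = 242 mm, e = 14 mm; θ starts at 0°
rotate link 1 by -79°: θ ← 0° -79° = -79°
rotate link 1 by +16°: θ ← -79° +16° = -63°
h = r sin θ − e = -28.512209 − 14 = -42.512209
sin φ = h / L = -42.512209 / 242 = -0.17567028
φ = arcsin(-0.17567028) = -10.117667°

-10.1177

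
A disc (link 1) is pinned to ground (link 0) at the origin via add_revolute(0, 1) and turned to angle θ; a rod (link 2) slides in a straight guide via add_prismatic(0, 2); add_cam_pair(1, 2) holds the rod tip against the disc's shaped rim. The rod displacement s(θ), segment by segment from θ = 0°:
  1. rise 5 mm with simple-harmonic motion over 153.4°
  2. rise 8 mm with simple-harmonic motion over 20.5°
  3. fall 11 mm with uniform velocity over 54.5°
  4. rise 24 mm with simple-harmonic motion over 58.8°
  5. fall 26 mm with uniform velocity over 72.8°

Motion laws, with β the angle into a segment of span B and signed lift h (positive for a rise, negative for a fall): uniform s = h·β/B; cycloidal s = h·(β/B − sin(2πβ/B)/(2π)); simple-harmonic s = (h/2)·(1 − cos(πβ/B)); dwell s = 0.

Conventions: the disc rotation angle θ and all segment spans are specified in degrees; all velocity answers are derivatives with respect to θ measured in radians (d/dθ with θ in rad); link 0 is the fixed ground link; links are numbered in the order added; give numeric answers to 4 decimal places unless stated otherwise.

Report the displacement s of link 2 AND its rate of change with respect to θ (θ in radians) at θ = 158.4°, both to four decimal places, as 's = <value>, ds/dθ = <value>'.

segment 1 (0° to 153.4°, simple-harmonic, h = 5) is passed completely: s = 0.0000 + (5) = 5.0000
θ = 158.4° falls in segment 2 (153.4° to 173.9°, simple-harmonic, h = 8): β = 158.4 − 153.4 = 5°, B = 20.5°; Δs = 8/2·(1 − cos(π·0.2439)) = 1.1179; s = 5.0000 + 1.1179 = 6.1179
velocity in seg [153.4°–173.9°] (simple-harmonic), θ in radians: β = 5° = 0.0873 rad, B = 20.5° = 0.3578 rad; ds/dθ = (πh/(2B)) sin(πβ/B) = (π·8/(2·0.3578)) sin(π·0.2439) = 24.354702 mm/rad

s = 6.1179, ds/dθ = 24.3547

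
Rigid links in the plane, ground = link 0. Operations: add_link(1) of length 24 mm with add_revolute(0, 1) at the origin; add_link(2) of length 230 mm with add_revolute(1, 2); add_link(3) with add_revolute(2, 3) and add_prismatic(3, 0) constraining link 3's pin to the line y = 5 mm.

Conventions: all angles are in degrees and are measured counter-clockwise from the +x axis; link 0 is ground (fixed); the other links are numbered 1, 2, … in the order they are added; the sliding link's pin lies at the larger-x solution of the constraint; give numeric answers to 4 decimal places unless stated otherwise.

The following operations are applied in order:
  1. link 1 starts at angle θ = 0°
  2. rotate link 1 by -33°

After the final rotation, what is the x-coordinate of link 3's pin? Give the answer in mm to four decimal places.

geometry: r = 24 mm, L = 230 mm, e = 5 mm; θ starts at 0°
rotate link 1 by -33°: θ ← 0° -33° = -33°
crank pin P = (r cos θ, r sin θ) = (20.128094, -13.071337)
h = r sin θ − e = -13.071337 − 5 = -18.071337
x = r cos θ + √(L² − h²) = 20.128094 + 229.288959 = 249.417053

249.4171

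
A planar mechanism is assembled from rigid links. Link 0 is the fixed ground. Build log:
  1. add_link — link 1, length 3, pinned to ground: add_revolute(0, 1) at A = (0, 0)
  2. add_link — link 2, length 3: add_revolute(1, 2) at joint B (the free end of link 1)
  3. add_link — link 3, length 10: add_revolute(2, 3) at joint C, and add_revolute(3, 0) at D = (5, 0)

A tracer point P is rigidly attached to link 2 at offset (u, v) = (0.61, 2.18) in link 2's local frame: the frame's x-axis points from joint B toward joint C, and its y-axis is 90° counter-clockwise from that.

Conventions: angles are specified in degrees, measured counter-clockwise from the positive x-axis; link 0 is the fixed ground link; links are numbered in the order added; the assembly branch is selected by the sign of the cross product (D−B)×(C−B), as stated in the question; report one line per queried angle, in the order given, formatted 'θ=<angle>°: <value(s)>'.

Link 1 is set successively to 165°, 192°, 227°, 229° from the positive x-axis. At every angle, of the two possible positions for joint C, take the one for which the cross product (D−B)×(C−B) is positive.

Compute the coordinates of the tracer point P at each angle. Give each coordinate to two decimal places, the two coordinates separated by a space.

A=(0,0), D=(5.00,0)
θ=165°: B = A + 3.00·(cos165°, sin165°) = (-2.8978, 0.7765)
θ=165°: |BD| = 7.9359
θ=165°: circle(B,3.00) ∩ circle(D,10.00): a=-1.7655, h=2.4255
θ=165°:   candidates: C₊=(-4.4175,3.3630) cross=19.248; C₋=(-4.8922,-1.4646) cross=-19.248
θ=165°:   branch + wants cross > 0 → take C=(-4.4175,3.3630) (cross=19.248)
θ=165°: ex = (C−B)/|BC| = (-0.5066,0.8622); ey = (-0.8622,-0.5066)
θ=165°: P = B + 0.61·ex + 2.18·ey = (-5.0864,0.1980)
θ=192°: B = A + 3.00·(cos192°, sin192°) = (-2.9344, -0.6237)
θ=192°: |BD| = 7.9589
θ=192°: circle(B,3.00) ∩ circle(D,10.00): a=-1.7374, h=2.4457
θ=192°:   candidates: C₊=(-4.8582,1.6783) cross=19.465; C₋=(-4.4748,-3.1981) cross=-19.465
θ=192°:   branch + wants cross > 0 → take C=(-4.8582,1.6783) (cross=19.465)
θ=192°: ex = (C−B)/|BC| = (-0.6412,0.7673); ey = (-0.7673,-0.6412)
θ=192°: P = B + 0.61·ex + 2.18·ey = (-4.9984,-1.5536)
θ=227°: B = A + 3.00·(cos227°, sin227°) = (-2.0460, -2.1941)
θ=227°: |BD| = 7.3797
θ=227°: circle(B,3.00) ∩ circle(D,10.00): a=-2.4757, h=1.6944
θ=227°:   candidates: C₊=(-4.9135,-1.3124) cross=12.504; C₋=(-3.9060,-4.5479) cross=-12.504
θ=227°:   branch + wants cross > 0 → take C=(-4.9135,-1.3124) (cross=12.504)
θ=227°: ex = (C−B)/|BC| = (-0.9558,0.2939); ey = (-0.2939,-0.9558)
θ=227°: P = B + 0.61·ex + 2.18·ey = (-3.2697,-4.0985)
θ=229°: B = A + 3.00·(cos229°, sin229°) = (-1.9682, -2.2641)
θ=229°: |BD| = 7.3268
θ=229°: circle(B,3.00) ∩ circle(D,10.00): a=-2.5467, h=1.5857
θ=229°:   candidates: C₊=(-4.8802,-1.5431) cross=11.618; C₋=(-3.9002,-4.5592) cross=-11.618
θ=229°:   branch + wants cross > 0 → take C=(-4.8802,-1.5431) (cross=11.618)
θ=229°: ex = (C−B)/|BC| = (-0.9707,0.2404); ey = (-0.2404,-0.9707)
θ=229°: P = B + 0.61·ex + 2.18·ey = (-3.0843,-4.2336)

θ=165°: -5.09 0.20
θ=192°: -5.00 -1.55
θ=227°: -3.27 -4.10
θ=229°: -3.08 -4.23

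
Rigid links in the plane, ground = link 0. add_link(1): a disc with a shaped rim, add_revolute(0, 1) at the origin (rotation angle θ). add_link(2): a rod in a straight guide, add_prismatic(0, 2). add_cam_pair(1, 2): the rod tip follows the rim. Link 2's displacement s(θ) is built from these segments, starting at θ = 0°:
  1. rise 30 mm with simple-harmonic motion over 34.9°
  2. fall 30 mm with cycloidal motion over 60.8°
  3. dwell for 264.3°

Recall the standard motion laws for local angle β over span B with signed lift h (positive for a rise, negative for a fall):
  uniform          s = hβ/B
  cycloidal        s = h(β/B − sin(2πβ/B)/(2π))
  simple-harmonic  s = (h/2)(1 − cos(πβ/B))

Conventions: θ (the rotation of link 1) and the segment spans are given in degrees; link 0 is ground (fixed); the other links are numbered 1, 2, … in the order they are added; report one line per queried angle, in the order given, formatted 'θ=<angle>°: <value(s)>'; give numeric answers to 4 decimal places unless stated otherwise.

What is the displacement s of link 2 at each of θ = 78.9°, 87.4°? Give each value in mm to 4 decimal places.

segment 1 (0° to 34.9°, simple-harmonic, h = 30) is passed completely: s = 0.0000 + (30) = 30.0000
θ = 78.9° falls in segment 2 (34.9° to 95.7°, cycloidal, h = -30): β = 78.9 − 34.9 = 44°, B = 60.8°; Δs = -30·(0.7237 − sin(2π·0.7237)/(2π)) = -26.4201; s = 30.0000 − 26.4201 = 3.5799
θ = 87.4° falls in segment 2 (34.9° to 95.7°, cycloidal, h = -30): β = 87.4 − 34.9 = 52.5°, B = 60.8°; Δs = -30·(0.8635 − sin(2π·0.8635)/(2π)) = -29.5160; s = 30.0000 − 29.5160 = 0.4840

θ=78.9°: 3.5799
θ=87.4°: 0.4840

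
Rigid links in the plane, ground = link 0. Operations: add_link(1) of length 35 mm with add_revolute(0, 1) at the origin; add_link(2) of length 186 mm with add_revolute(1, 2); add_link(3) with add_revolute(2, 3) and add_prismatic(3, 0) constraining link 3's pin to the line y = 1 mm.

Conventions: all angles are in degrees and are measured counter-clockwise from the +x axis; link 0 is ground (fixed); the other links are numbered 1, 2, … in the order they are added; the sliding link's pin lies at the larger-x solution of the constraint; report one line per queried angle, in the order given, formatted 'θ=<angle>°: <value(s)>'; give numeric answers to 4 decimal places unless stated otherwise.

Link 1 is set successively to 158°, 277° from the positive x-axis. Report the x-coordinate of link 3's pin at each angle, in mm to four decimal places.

geometry: r = 35 mm, L = 186 mm, e = 1 mm
θ=158°: crank pin P = (r cos θ, r sin θ) = (-32.451435, 13.111231)
θ=158°: h = r sin θ − e = 13.111231 − 1 = 12.111231
θ=158°: x = r cos θ + √(L² − h²) = -32.451435 + 185.605275 = 153.153840
θ=277°: crank pin P = (r cos θ, r sin θ) = (4.265427, -34.739115)
θ=277°: h = r sin θ − e = -34.739115 − 1 = -35.739115
θ=277°: x = r cos θ + √(L² − h²) = 4.265427 + 182.534149 = 186.799576

θ=158°: 153.1538
θ=277°: 186.7996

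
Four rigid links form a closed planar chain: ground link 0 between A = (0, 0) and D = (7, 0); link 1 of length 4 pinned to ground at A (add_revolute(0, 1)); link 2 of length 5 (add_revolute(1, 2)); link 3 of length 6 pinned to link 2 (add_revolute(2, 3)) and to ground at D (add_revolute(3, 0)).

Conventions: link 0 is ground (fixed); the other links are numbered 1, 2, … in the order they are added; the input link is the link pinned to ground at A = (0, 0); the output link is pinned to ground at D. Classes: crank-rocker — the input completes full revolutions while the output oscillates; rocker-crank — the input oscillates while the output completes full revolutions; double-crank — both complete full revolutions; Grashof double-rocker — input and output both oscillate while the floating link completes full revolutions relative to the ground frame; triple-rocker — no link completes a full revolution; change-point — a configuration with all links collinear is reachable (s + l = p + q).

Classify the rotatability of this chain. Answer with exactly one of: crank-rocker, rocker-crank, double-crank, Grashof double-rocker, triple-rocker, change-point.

lengths: ground=7, input=4, coupler=5, output=6
sorted: s=4 (shortest), l=7 (longest), p+q=11
s + l = 11 vs p + q = 11
s + l = p + q → change-point (collinear configuration reachable)

change-point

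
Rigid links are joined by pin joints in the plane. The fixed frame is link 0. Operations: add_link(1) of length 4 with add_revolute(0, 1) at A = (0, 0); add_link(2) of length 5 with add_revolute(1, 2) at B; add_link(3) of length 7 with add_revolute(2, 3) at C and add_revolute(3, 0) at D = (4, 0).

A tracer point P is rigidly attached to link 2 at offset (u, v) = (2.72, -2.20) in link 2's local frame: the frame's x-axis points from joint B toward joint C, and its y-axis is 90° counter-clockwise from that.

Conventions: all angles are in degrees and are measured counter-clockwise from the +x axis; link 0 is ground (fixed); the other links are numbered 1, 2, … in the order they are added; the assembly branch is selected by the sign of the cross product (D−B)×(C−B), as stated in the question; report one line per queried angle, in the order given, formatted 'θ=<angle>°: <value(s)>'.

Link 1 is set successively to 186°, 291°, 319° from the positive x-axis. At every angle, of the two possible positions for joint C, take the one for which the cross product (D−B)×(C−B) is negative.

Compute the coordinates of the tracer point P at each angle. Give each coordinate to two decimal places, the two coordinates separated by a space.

A=(0,0), D=(4.00,0)
θ=186°: B = A + 4.00·(cos186°, sin186°) = (-3.9781, -0.4181)
θ=186°: |BD| = 7.9890
θ=186°: circle(B,5.00) ∩ circle(D,7.00): a=2.4925, h=4.3345
θ=186°:   candidates: C₊=(-1.7159,4.0409) cross=34.628; C₋=(-1.2622,-4.6162) cross=-34.628
θ=186°:   branch - wants cross < 0 → take C=(-1.2622,-4.6162) (cross=-34.628)
θ=186°: ex = (C−B)/|BC| = (0.5432,-0.8396); ey = (0.8396,0.5432)
θ=186°: P = B + 2.72·ex + -2.20·ey = (-4.3478,-3.8969)
θ=291°: B = A + 4.00·(cos291°, sin291°) = (1.4335, -3.7343)
θ=291°: |BD| = 4.5312
θ=291°: circle(B,5.00) ∩ circle(D,7.00): a=-0.3827, h=4.9853
θ=291°:   candidates: C₊=(-2.8918,-1.2259) cross=22.590; C₋=(5.3253,-6.8734) cross=-22.590
θ=291°:   branch - wants cross < 0 → take C=(5.3253,-6.8734) (cross=-22.590)
θ=291°: ex = (C−B)/|BC| = (0.7784,-0.6278); ey = (0.6278,0.7784)
θ=291°: P = B + 2.72·ex + -2.20·ey = (2.1694,-7.1544)
θ=319°: B = A + 4.00·(cos319°, sin319°) = (3.0188, -2.6242)
θ=319°: |BD| = 2.8017
θ=319°: circle(B,5.00) ∩ circle(D,7.00): a=-2.8823, h=4.0856
θ=319°:   candidates: C₊=(-1.8174,-3.8932) cross=11.446; C₋=(5.8363,-6.7549) cross=-11.446
θ=319°:   branch - wants cross < 0 → take C=(5.8363,-6.7549) (cross=-11.446)
θ=319°: ex = (C−B)/|BC| = (0.5635,-0.8261); ey = (0.8261,0.5635)
θ=319°: P = B + 2.72·ex + -2.20·ey = (2.7341,-6.1110)

θ=186°: -4.35 -3.90
θ=291°: 2.17 -7.15
θ=319°: 2.73 -6.11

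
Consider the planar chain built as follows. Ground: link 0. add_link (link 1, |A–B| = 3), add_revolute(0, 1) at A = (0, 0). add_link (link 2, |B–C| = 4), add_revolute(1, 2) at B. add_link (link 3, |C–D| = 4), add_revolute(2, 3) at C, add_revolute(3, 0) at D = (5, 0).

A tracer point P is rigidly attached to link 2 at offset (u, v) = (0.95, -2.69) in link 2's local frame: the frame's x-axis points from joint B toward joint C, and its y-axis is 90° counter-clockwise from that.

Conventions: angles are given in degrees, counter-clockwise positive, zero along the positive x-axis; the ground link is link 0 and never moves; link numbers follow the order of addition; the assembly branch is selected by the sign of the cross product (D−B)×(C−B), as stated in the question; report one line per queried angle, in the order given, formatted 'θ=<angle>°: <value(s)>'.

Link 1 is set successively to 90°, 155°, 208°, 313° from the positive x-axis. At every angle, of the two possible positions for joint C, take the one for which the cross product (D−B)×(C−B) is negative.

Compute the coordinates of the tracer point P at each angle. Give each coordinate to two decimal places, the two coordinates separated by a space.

A=(0,0), D=(5.00,0)
θ=90°: B = A + 3.00·(cos90°, sin90°) = (0.0000, 3.0000)
θ=90°: |BD| = 5.8310
θ=90°: circle(B,4.00) ∩ circle(D,4.00): a=2.9155, h=2.7386
θ=90°:   candidates: C₊=(3.9090,3.8483) cross=15.969; C₋=(1.0910,-0.8483) cross=-15.969
θ=90°:   branch - wants cross < 0 → take C=(1.0910,-0.8483) (cross=-15.969)
θ=90°: ex = (C−B)/|BC| = (0.2727,-0.9621); ey = (0.9621,0.2727)
θ=90°: P = B + 0.95·ex + -2.69·ey = (-2.3289,1.3523)
θ=155°: B = A + 3.00·(cos155°, sin155°) = (-2.7189, 1.2679)
θ=155°: |BD| = 7.8224
θ=155°: circle(B,4.00) ∩ circle(D,4.00): a=3.9112, h=0.8383
θ=155°:   candidates: C₊=(1.2764,1.4611) cross=6.557; C₋=(1.0047,-0.1933) cross=-6.557
θ=155°:   branch - wants cross < 0 → take C=(1.0047,-0.1933) (cross=-6.557)
θ=155°: ex = (C−B)/|BC| = (0.9309,-0.3653); ey = (0.3653,0.9309)
θ=155°: P = B + 0.95·ex + -2.69·ey = (-2.8172,-1.5833)
θ=208°: B = A + 3.00·(cos208°, sin208°) = (-2.6488, -1.4084)
θ=208°: |BD| = 7.7774
θ=208°: circle(B,4.00) ∩ circle(D,4.00): a=3.8887, h=0.9370
θ=208°:   candidates: C₊=(1.0059,0.2173) cross=7.287; C₋=(1.3453,-1.6257) cross=-7.287
θ=208°:   branch - wants cross < 0 → take C=(1.3453,-1.6257) (cross=-7.287)
θ=208°: ex = (C−B)/|BC| = (0.9985,-0.0543); ey = (0.0543,0.9985)
θ=208°: P = B + 0.95·ex + -2.69·ey = (-1.8464,-4.1460)
θ=313°: B = A + 3.00·(cos313°, sin313°) = (2.0460, -2.1941)
θ=313°: |BD| = 3.6797
θ=313°: circle(B,4.00) ∩ circle(D,4.00): a=1.8398, h=3.5518
θ=313°:   candidates: C₊=(1.4052,1.7543) cross=13.069; C₋=(5.6408,-3.9483) cross=-13.069
θ=313°:   branch - wants cross < 0 → take C=(5.6408,-3.9483) (cross=-13.069)
θ=313°: ex = (C−B)/|BC| = (0.8987,-0.4386); ey = (0.4386,0.8987)
θ=313°: P = B + 0.95·ex + -2.69·ey = (1.7200,-5.0282)

θ=90°: -2.33 1.35
θ=155°: -2.82 -1.58
θ=208°: -1.85 -4.15
θ=313°: 1.72 -5.03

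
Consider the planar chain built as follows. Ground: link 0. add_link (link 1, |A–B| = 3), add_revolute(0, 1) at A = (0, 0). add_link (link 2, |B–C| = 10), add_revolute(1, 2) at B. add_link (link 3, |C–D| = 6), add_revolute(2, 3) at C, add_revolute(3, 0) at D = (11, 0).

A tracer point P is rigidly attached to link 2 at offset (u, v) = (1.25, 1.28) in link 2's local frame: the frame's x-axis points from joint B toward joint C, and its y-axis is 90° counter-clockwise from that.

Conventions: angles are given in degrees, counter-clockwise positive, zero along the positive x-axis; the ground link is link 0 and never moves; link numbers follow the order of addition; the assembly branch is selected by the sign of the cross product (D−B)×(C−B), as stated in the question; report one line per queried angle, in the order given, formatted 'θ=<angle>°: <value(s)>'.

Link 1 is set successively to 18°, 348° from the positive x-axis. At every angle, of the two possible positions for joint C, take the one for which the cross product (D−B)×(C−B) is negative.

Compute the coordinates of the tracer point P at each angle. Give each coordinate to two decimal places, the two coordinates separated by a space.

A=(0,0), D=(11.00,0)
θ=18°: B = A + 3.00·(cos18°, sin18°) = (2.8532, 0.9271)
θ=18°: |BD| = 8.1994
θ=18°: circle(B,10.00) ∩ circle(D,6.00): a=8.0024, h=5.9968
θ=18°:   candidates: C₊=(11.4823,5.9806) cross=49.170; C₋=(10.1263,-5.9360) cross=-49.170
θ=18°:   branch - wants cross < 0 → take C=(10.1263,-5.9360) (cross=-49.170)
θ=18°: ex = (C−B)/|BC| = (0.7273,-0.6863); ey = (0.6863,0.7273)
θ=18°: P = B + 1.25·ex + 1.28·ey = (4.6408,1.0001)
θ=348°: B = A + 3.00·(cos348°, sin348°) = (2.9344, -0.6237)
θ=348°: |BD| = 8.0896
θ=348°: circle(B,10.00) ∩ circle(D,6.00): a=8.0005, h=5.9993
θ=348°:   candidates: C₊=(10.4486,5.9746) cross=48.532; C₋=(11.3737,-5.9884) cross=-48.532
θ=348°:   branch - wants cross < 0 → take C=(11.3737,-5.9884) (cross=-48.532)
θ=348°: ex = (C−B)/|BC| = (0.8439,-0.5365); ey = (0.5365,0.8439)
θ=348°: P = B + 1.25·ex + 1.28·ey = (4.6760,-0.2141)

θ=18°: 4.64 1.00
θ=348°: 4.68 -0.21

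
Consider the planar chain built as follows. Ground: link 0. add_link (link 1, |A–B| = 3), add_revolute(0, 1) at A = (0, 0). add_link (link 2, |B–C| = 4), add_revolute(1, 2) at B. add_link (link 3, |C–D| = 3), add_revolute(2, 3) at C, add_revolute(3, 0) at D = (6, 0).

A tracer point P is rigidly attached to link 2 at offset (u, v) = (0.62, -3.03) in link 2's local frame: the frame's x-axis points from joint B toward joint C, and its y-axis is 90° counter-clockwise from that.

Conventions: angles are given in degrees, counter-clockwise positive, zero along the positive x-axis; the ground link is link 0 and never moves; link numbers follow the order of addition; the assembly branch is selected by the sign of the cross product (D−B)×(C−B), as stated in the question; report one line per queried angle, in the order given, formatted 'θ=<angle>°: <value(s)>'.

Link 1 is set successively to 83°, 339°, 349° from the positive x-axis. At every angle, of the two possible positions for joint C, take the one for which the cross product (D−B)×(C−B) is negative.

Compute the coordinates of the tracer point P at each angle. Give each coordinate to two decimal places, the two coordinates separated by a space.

A=(0,0), D=(6.00,0)
θ=83°: B = A + 3.00·(cos83°, sin83°) = (0.3656, 2.9776)
θ=83°: |BD| = 6.3728
θ=83°: circle(B,4.00) ∩ circle(D,3.00): a=3.7356, h=1.4301
θ=83°:   candidates: C₊=(4.3366,2.4966) cross=9.114; C₋=(3.0002,-0.0322) cross=-9.114
θ=83°:   branch - wants cross < 0 → take C=(3.0002,-0.0322) (cross=-9.114)
θ=83°: ex = (C−B)/|BC| = (0.6586,-0.7525); ey = (0.7525,0.6586)
θ=83°: P = B + 0.62·ex + -3.03·ey = (-1.5060,0.5154)
θ=339°: B = A + 3.00·(cos339°, sin339°) = (2.8007, -1.0751)
θ=339°: |BD| = 3.3751
θ=339°: circle(B,4.00) ∩ circle(D,3.00): a=2.7246, h=2.9286
θ=339°:   candidates: C₊=(4.4505,2.5688) cross=9.884; C₋=(6.3163,-2.9833) cross=-9.884
θ=339°:   branch - wants cross < 0 → take C=(6.3163,-2.9833) (cross=-9.884)
θ=339°: ex = (C−B)/|BC| = (0.8789,-0.4770); ey = (0.4770,0.8789)
θ=339°: P = B + 0.62·ex + -3.03·ey = (1.9002,-4.0339)
θ=349°: B = A + 3.00·(cos349°, sin349°) = (2.9449, -0.5724)
θ=349°: |BD| = 3.1083
θ=349°: circle(B,4.00) ∩ circle(D,3.00): a=2.6802, h=2.9693
θ=349°:   candidates: C₊=(5.0324,2.8397) cross=9.229; C₋=(6.1260,-2.9974) cross=-9.229
θ=349°:   branch - wants cross < 0 → take C=(6.1260,-2.9974) (cross=-9.229)
θ=349°: ex = (C−B)/|BC| = (0.7953,-0.6062); ey = (0.6062,0.7953)
θ=349°: P = B + 0.62·ex + -3.03·ey = (1.6011,-3.3580)

θ=83°: -1.51 0.52
θ=339°: 1.90 -4.03
θ=349°: 1.60 -3.36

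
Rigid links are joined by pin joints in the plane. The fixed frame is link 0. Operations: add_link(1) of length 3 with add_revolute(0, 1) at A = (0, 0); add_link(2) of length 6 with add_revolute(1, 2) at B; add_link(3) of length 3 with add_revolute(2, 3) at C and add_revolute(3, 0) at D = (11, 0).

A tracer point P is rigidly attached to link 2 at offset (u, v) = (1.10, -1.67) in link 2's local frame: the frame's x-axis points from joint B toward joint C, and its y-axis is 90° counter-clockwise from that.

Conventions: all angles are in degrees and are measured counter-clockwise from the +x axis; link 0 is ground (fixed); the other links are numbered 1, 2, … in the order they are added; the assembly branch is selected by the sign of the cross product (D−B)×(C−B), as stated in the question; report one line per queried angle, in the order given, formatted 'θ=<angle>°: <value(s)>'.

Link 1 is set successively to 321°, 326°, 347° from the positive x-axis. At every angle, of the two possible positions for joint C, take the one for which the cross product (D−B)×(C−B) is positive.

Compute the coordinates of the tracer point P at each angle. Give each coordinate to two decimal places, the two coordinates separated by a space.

A=(0,0), D=(11.00,0)
θ=321°: B = A + 3.00·(cos321°, sin321°) = (2.3314, -1.8880)
θ=321°: |BD| = 8.8718
θ=321°: circle(B,6.00) ∩ circle(D,3.00): a=5.9576, h=0.7123
θ=321°:   candidates: C₊=(8.0010,0.0758) cross=6.320; C₋=(8.3041,-1.3162) cross=-6.320
θ=321°:   branch + wants cross > 0 → take C=(8.0010,0.0758) (cross=6.320)
θ=321°: ex = (C−B)/|BC| = (0.9449,0.3273); ey = (-0.3273,0.9449)
θ=321°: P = B + 1.10·ex + -1.67·ey = (3.9174,-3.1059)
θ=326°: B = A + 3.00·(cos326°, sin326°) = (2.4871, -1.6776)
θ=326°: |BD| = 8.6766
θ=326°: circle(B,6.00) ∩ circle(D,3.00): a=5.8942, h=1.1217
θ=326°:   candidates: C₊=(8.0532,0.5626) cross=9.733; C₋=(8.4870,-1.6385) cross=-9.733
θ=326°:   branch + wants cross > 0 → take C=(8.0532,0.5626) (cross=9.733)
θ=326°: ex = (C−B)/|BC| = (0.9277,0.3734); ey = (-0.3734,0.9277)
θ=326°: P = B + 1.10·ex + -1.67·ey = (4.1311,-2.8161)
θ=347°: B = A + 3.00·(cos347°, sin347°) = (2.9231, -0.6749)
θ=347°: |BD| = 8.1050
θ=347°: circle(B,6.00) ∩ circle(D,3.00): a=5.7181, h=1.8174
θ=347°:   candidates: C₊=(8.4701,1.6123) cross=14.730; C₋=(8.7727,-2.0098) cross=-14.730
θ=347°:   branch + wants cross > 0 → take C=(8.4701,1.6123) (cross=14.730)
θ=347°: ex = (C−B)/|BC| = (0.9245,0.3812); ey = (-0.3812,0.9245)
θ=347°: P = B + 1.10·ex + -1.67·ey = (4.5766,-1.7994)

θ=321°: 3.92 -3.11
θ=326°: 4.13 -2.82
θ=347°: 4.58 -1.80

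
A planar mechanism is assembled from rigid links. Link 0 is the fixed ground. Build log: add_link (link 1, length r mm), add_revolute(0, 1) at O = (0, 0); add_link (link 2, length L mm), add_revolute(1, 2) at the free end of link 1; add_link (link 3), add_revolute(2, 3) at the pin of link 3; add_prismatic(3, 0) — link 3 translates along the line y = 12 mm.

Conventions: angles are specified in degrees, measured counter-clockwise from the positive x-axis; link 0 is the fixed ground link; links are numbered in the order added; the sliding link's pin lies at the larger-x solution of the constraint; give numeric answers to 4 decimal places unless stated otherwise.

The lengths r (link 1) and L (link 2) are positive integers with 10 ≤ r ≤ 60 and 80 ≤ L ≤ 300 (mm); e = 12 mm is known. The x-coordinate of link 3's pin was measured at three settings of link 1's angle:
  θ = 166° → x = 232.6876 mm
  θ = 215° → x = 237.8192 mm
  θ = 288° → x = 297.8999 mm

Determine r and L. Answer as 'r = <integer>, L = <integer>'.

constraint per measurement: (x − r cos θ)² + (r sin θ − e)² = L²
subtracting the θ₁ and θ₂ equations cancels the r² and L² terms:
r = (x₁² − x₂²) / (2[(x₁cos θ₁ + e sin θ₁) − (x₂cos θ₂ + e sin θ₂)]) = 56.9992 → r = 57
L² = (x₁ − r cos θ₁)² + (r sin θ₁ − e)² = 82944.0094 → L = 288.0000 → L = 288
check at θ₃=288°: x = 297.8999 (printed 297.8999) ✓

r = 57, L = 288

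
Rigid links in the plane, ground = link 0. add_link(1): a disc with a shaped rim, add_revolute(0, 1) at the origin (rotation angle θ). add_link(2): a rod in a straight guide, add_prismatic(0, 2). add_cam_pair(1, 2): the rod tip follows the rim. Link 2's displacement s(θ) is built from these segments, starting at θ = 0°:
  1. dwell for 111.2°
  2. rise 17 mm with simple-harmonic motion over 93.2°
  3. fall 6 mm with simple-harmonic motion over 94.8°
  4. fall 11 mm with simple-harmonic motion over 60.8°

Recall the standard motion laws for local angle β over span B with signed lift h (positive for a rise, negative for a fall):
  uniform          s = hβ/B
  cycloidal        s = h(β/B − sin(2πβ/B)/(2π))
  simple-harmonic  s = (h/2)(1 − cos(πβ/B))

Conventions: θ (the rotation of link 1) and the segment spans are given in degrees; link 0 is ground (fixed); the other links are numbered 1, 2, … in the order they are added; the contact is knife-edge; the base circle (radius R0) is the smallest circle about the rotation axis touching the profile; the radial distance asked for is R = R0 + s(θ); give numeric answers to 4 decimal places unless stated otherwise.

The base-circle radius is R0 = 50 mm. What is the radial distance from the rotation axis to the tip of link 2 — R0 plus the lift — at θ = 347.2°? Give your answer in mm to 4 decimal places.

segment 1 (0° to 111.2°, dwell): s unchanged at 0.0000
segment 2 (111.2° to 204.4°, simple-harmonic, h = 17) is passed completely: s = 0.0000 + (17) = 17.0000
segment 3 (204.4° to 299.2°, simple-harmonic, h = -6) is passed completely: s = 17.0000 + (-6) = 11.0000
θ = 347.2° falls in segment 4 (299.2° to 360°, simple-harmonic, h = -11): β = 347.2 − 299.2 = 48°, B = 60.8°; Δs = -11/2·(1 − cos(π·0.7895)) = -9.8403; s = 11.0000 − 9.8403 = 1.1597
R = R0 + s = 50 + 1.1597 = 51.1597

51.1597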